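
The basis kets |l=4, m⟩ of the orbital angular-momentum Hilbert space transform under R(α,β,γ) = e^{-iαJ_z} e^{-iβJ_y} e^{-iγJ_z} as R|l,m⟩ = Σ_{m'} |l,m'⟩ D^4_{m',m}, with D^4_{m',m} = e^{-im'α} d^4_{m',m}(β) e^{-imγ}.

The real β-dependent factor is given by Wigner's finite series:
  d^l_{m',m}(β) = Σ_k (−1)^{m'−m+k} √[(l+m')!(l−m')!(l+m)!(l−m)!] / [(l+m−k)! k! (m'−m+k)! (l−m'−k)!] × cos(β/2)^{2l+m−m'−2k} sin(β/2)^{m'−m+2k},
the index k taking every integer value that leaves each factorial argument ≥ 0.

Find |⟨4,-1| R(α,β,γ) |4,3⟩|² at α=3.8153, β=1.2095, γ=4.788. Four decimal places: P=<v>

P=0.2040

Split into d^4_{-1,3}(β=1.2095) × two z-phases.
c=cos(1.2095/2)=0.822644, s=sin(1.2095/2)=0.568556; N=√[6·120·5040·1]=1904.940944
k∈{4,5} keeps every argument non-negative
  k=4: (−1)^0·1904.9409/(144)·0.8226^4·0.5686^4 = +0.633084
  k=5: (−1)^1·1904.9409/(240)·0.8226^2·0.5686^6 = -0.181441
d^4_{-1,3}(1.2095) = +0.633084 -0.181441 = +0.451643
|D^4_{-1,3}|² = |d^4_{-1,3}(β)|² = (+0.451643)² = 0.203982 (the z-rotation phases have unit modulus)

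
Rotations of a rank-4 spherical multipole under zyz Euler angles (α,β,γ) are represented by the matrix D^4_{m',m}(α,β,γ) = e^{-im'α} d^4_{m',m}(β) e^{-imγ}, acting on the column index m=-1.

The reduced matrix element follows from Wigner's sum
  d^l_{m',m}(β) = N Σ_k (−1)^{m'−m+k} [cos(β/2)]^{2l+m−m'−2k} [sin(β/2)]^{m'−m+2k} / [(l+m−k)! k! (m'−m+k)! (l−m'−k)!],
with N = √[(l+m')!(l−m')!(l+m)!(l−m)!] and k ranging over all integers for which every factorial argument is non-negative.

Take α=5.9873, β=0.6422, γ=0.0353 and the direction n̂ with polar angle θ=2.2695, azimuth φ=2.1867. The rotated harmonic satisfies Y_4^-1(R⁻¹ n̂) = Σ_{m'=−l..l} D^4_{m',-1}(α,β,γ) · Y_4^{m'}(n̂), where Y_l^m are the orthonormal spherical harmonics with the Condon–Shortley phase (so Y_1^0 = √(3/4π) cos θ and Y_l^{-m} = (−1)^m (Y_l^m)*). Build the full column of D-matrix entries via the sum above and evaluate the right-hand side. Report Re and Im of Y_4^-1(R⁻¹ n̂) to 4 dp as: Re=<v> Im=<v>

Need the full column D^4_{m',-1} for m'=−4..4 at α=5.9873, β=0.6422, γ=0.0353.
cos(β/2)=0.948889, sin(β/2)=0.315611
d^4_{-4,-1}: single k=3 term ⇒ +0.180978;  D = +0.074218-0.165060i
d^4_{-3,-1}: k∈[2..3] ⇒ +0.577119 -0.106411 = +0.470708;  D = +0.309825-0.354364i
d^4_{-2,-1}: k∈[1..3] ⇒ +0.927460 -0.513024 +0.037837 = +0.452273;  D = +0.384036-0.238887i
d^4_{-1,-1}: k∈[0..3] ⇒ +0.657238 -1.090652 +0.241317 -0.008899 = -0.200996;  D = -0.194210+0.051786i
d^4_{0,-1}: k∈[0..3] ⇒ -0.977628 +0.648929 -0.071791 +0.001324 = -0.399166;  D = -0.398918-0.014088i
d^4_{1,-1}: k∈[0..3] ⇒ +0.727101 -0.241317 +0.013348 -0.000098 = +0.499034;  D = +0.471915+0.162268i
d^4_{2,-1}: k∈[0..2] ⇒ -0.342016 +0.056756 -0.001256 = -0.286516;  D = -0.232006-0.168120i
d^4_{3,-1}: k∈[0..1] ⇒ +0.106411 -0.007063 = +0.099348;  D = +0.059953+0.079219i
d^4_{4,-1}: single k=0 term ⇒ -0.020022;  D = -0.006902-0.018794i
Y_4^{m'}(θ=2.2695,φ=2.1867) and Σ D·Y over m':
  (+0.0742-0.1651i)·(-0.1185-0.0954i)  (+0.3098-0.3544i)·(-0.3476+0.0988i)  (+0.3840-0.2389i)·(-0.1237+0.3507i)  (-0.1942+0.0518i)·(-0.0140-0.0197i)  (-0.3989-0.0141i)·(-0.3619+0.0000i)  (+0.4719+0.1623i)·(+0.0140-0.0197i)  (-0.2320-0.1681i)·(-0.1237-0.3507i)  (+0.0600+0.0792i)·(+0.3476+0.0988i)  (-0.0069-0.0188i)·(-0.1185+0.0954i)
Y_4^-1(R⁻¹ n̂) = +0.082308+0.468846i

Re=0.0823 Im=0.4688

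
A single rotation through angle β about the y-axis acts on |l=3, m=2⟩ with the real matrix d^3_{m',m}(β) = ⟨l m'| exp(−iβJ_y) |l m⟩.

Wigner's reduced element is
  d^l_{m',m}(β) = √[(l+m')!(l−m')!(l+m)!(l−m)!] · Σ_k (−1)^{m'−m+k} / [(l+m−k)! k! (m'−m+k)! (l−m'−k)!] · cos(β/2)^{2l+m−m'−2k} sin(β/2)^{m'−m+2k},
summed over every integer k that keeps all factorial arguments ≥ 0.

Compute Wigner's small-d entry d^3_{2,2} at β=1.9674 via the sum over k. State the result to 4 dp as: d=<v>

d^3_{2,2}(β=1.9674) via Wigner's sum:
c=cos(1.9674/2)=0.553946, s=sin(1.9674/2)=0.832553; N=√[120·1·120·1]=120.000000
Admissible k: 0..1 (factorial args all ≥0)
  k=0: (−1)^0·120.0000/(120)·0.5539^6·0.8326^0 = +0.028894
  k=1: (−1)^1·120.0000/(24)·0.5539^4·0.8326^2 = -0.326334
d^3_{2,2}(1.9674) = +0.028894 -0.326334 = -0.297441

d=-0.2974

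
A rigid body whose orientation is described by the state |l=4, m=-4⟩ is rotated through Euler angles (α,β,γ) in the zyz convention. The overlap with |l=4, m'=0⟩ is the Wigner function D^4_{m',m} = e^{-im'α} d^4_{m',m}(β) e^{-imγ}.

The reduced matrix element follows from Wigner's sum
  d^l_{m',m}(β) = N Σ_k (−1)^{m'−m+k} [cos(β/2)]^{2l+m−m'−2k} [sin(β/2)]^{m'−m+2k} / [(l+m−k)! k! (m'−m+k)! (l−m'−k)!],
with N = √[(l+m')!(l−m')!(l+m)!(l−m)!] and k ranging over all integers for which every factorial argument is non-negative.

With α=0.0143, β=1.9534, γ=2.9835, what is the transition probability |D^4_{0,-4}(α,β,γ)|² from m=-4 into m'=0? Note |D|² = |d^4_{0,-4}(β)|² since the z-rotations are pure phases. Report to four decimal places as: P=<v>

First d^4_{0,-4}(β=1.9534), then the phase factors e^{-i(0)α} and e^{-i(-4)γ}:
c=cos(1.9534/2)=0.559760, s=sin(1.9534/2)=0.828655; N=√[24·24·1·40320]=4819.161753
k: max(0,(-4)−(0))=0 … min(4+(-4),4−(0))=0
  k=0: (−1)^4·4819.1618/(576)·0.5598^4·0.8287^4 = +0.387303
d^4_{0,-4}(1.9534) = +0.387303
|D^4_{0,-4}|² = |d^4_{0,-4}(β)|² = (+0.387303)² = 0.150004 (the z-rotation phases have unit modulus)

P=0.1500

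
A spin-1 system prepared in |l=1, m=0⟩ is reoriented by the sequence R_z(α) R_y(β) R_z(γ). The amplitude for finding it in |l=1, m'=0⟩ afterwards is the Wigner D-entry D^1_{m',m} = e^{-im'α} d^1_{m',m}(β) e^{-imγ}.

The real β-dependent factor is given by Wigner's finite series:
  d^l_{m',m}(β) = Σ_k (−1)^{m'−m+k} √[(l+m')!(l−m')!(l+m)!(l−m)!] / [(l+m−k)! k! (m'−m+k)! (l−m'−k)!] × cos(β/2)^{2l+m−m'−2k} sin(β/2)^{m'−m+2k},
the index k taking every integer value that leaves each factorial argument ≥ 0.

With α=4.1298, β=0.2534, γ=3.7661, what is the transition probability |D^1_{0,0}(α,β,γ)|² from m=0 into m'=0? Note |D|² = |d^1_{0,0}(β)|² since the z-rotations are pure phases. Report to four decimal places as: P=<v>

First d^1_{0,0}(β=0.2534), then the phase factors e^{-i(0)α} and e^{-i(0)γ}:
Half-angle: c=0.991984, s=0.126361. N=√(1·1·1·1)=1.000000
k∈{0,1} keeps every argument non-negative
  k=0: (−1)^0·1.0000/(1)·0.9920^2·0.1264^0 = +0.984033
  k=1: (−1)^1·1.0000/(1)·0.9920^0·0.1264^2 = -0.015967
d^1_{0,0}(0.2534) = +0.984033 -0.015967 = +0.968066
|D^1_{0,0}|² = |d^1_{0,0}(β)|² = (+0.968066)² = 0.937151 (the z-rotation phases have unit modulus)

P=0.9372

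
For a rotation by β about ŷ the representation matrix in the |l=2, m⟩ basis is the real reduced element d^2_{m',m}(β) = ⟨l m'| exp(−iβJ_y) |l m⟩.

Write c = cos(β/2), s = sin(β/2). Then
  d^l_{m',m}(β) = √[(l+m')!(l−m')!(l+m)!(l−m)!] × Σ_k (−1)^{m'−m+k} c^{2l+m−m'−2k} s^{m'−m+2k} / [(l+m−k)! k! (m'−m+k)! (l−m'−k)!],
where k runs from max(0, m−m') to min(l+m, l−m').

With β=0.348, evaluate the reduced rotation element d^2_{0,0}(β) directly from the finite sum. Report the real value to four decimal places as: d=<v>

d^2_{0,0}(β=0.348) via Wigner's sum:
Half-angle: c=0.984900, s=0.173123. N=√(2·2·2·2)=4.000000
k: max(0,(0)−(0))=0 … min(2+(0),2−(0))=2
  k=0: (−1)^0·4.0000/(4)·0.9849^4·0.1731^0 = +0.940955
  k=1: (−1)^1·4.0000/(1)·0.9849^2·0.1731^2 = -0.116294
  k=2: (−1)^2·4.0000/(4)·0.9849^0·0.1731^4 = +0.000898
d^2_{0,0}(0.348) = +0.940955 -0.116294 +0.000898 = +0.825560

d=0.8256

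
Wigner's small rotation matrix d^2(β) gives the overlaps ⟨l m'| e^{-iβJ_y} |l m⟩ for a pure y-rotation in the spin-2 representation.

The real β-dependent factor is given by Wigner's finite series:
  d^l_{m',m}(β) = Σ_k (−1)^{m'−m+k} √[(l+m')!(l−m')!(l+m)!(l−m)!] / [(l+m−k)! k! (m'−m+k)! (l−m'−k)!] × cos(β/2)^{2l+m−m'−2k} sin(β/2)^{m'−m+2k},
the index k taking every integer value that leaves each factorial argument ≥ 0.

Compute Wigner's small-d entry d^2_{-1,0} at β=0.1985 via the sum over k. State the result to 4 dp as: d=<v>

d^2_{-1,0}(β=0.1985) via Wigner's sum:
c=cos(0.1985/2)=0.995079, s=sin(0.1985/2)=0.099087; N=√[1·6·2·2]=4.898979
The bounds max(0,m−m')=1 and min(l+m,l−m')=2 give 2 terms
  k=1: (−1)^0·4.8990/(2)·0.9951^3·0.0991^1 = +0.239147
  k=2: (−1)^1·4.8990/(2)·0.9951^1·0.0991^3 = -0.002371
d^2_{-1,0}(0.1985) = +0.239147 -0.002371 = +0.236776

d=0.2368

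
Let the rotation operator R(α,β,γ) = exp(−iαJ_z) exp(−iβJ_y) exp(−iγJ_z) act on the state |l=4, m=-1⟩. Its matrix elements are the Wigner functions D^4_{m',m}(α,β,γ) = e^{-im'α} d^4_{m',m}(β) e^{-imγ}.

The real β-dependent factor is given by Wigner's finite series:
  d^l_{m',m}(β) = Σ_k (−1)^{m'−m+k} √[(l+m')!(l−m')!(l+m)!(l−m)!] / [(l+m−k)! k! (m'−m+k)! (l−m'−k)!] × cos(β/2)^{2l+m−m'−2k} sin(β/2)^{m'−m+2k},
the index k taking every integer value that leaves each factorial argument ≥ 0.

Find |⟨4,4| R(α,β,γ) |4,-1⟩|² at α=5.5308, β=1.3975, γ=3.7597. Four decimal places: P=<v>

P=0.1368

D^4_{4,-1}(5.5308,1.3975,3.7597) = e^{-i·4·5.5308}·d^4_{4,-1}(1.3975)·e^{-i·-1·3.7597}. Compute d first:
Half-angle: c=0.765647, s=0.643261. N=√(40320·1·6·120)=5387.986637
The bounds max(0,m−m')=0 and min(l+m,l−m')=0 give 1 term
  k=0: (−1)^5·5387.9866/(720)·0.7656^3·0.6433^5 = -0.369927
d^4_{4,-1}(1.3975) = -0.369927
|D^4_{4,-1}|² = |d^4_{4,-1}(β)|² = (-0.369927)² = 0.136846 (the z-rotation phases have unit modulus)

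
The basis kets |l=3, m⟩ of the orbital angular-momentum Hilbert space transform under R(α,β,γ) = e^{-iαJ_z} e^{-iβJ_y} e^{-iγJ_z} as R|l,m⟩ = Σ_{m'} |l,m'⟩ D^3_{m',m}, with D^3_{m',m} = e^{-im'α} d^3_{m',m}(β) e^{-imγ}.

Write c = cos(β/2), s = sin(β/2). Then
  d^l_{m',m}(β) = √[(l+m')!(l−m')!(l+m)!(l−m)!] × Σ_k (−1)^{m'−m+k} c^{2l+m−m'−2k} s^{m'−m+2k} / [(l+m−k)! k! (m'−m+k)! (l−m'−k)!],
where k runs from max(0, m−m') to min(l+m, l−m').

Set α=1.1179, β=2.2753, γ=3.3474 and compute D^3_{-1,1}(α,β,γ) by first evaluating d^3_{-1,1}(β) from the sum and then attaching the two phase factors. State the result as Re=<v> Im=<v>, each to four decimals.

Re=0.1493 Im=0.1929

D^3_{-1,1}(1.1179,2.2753,3.3474) = e^{-i·-1·1.1179}·d^3_{-1,1}(2.2753)·e^{-i·1·3.3474}. Compute d first:
Half-angle: c=0.419729, s=0.907650. N=√(2·24·24·2)=48.000000
k∈{2,3,4} keeps every argument non-negative
  k=2: (−1)^0·48.0000/(8)·0.4197^4·0.9076^2 = +0.153413
  k=3: (−1)^1·48.0000/(6)·0.4197^2·0.9076^4 = -0.956533
  k=4: (−1)^2·48.0000/(48)·0.4197^0·0.9076^6 = +0.559126
d^3_{-1,1}(2.2753) = +0.153413 -0.956533 +0.559126 = -0.243995
Attach z-rotation phases: D = e^{-i(-1)(1.1179)}·(-0.243995)·e^{-i(1)(3.3474)} = +0.149347+0.192948i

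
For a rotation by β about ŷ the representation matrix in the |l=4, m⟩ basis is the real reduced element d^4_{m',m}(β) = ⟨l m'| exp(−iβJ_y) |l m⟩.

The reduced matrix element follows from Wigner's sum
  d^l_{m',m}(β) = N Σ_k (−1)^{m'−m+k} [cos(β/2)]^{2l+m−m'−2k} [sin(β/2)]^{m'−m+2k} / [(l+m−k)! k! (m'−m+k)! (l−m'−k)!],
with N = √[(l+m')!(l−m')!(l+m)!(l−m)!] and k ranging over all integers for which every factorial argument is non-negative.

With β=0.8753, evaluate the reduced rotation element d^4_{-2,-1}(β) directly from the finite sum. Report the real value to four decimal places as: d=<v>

d^4_{-2,-1}(β=0.8753) via Wigner's sum:
Half-angle: c=0.905750, s=0.423812. N=√(2·720·6·120)=1018.233765
k∈{1,2,3} keeps every argument non-negative
  k=1: (−1)^0·1018.2338/(240)·0.9058^7·0.4238^1 = +0.899225
  k=2: (−1)^1·1018.2338/(48)·0.9058^5·0.4238^3 = -0.984393
  k=3: (−1)^2·1018.2338/(72)·0.9058^3·0.4238^5 = +0.143684
d^4_{-2,-1}(0.8753) = +0.899225 -0.984393 +0.143684 = +0.058516

d=0.0585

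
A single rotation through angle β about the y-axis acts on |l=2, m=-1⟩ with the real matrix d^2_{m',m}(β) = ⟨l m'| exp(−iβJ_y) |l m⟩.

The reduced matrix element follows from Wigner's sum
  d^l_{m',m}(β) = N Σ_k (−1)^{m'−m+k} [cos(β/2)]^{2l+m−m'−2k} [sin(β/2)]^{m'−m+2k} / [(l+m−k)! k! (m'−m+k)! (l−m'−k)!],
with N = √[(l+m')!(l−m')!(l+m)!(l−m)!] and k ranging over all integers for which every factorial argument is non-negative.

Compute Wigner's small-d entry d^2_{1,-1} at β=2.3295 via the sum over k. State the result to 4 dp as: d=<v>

d^2_{1,-1}(β=2.3295) via Wigner's sum:
c=cos(2.3295/2)=0.394980, s=sin(2.3295/2)=0.918690; N=√[6·1·1·6]=6.000000
Admissible k: 0..1 (factorial args all ≥0)
  k=0: (−1)^2·6.0000/(2)·0.3950^2·0.9187^2 = +0.395011
  k=1: (−1)^3·6.0000/(6)·0.3950^0·0.9187^4 = -0.712320
d^2_{1,-1}(2.3295) = +0.395011 -0.712320 = -0.317309

d=-0.3173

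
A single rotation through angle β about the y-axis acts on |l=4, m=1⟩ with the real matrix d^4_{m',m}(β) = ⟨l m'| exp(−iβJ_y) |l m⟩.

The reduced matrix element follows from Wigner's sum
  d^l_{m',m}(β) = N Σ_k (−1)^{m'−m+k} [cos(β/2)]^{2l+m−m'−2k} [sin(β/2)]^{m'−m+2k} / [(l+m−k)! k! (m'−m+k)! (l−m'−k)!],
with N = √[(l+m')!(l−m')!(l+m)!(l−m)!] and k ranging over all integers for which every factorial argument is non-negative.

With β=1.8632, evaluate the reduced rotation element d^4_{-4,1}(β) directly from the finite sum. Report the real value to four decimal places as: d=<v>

d=0.5290

d^4_{-4,1}(β=1.8632) via Wigner's sum:
Half-angle: c=0.596551, s=0.802575. N=√(1·40320·120·6)=5387.986637
k∈{5} keeps every argument non-negative
  k=5: (−1)^0·5387.9866/(720)·0.5966^3·0.8026^5 = +0.529012
d^4_{-4,1}(1.8632) = +0.529012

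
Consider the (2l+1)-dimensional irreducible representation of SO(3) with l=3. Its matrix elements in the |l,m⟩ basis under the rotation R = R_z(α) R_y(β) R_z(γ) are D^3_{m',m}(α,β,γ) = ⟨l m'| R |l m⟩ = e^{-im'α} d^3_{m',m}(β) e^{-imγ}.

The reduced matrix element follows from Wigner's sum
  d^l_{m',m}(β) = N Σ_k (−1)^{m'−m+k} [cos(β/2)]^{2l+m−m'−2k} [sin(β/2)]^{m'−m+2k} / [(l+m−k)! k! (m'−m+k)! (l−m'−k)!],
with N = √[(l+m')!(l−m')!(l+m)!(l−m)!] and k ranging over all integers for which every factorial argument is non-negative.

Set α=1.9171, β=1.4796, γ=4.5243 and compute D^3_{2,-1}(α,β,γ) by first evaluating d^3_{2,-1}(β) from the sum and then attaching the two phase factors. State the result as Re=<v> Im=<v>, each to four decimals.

Re=-0.3513 Im=-0.2900

Split into d^3_{2,-1}(β=1.4796) × two z-phases.
Half-angle: c=0.738603, s=0.674140. N=√(120·1·2·24)=75.894664
The bounds max(0,m−m')=0 and min(l+m,l−m')=1 give 2 terms
  k=0: (−1)^3·75.8947/(12)·0.7386^3·0.6741^3 = -0.780755
  k=1: (−1)^4·75.8947/(24)·0.7386^1·0.6741^5 = +0.325209
d^3_{2,-1}(1.4796) = -0.780755 +0.325209 = -0.455546
Attach z-rotation phases: D = e^{-i(2)(1.9171)}·(-0.455546)·e^{-i(-1)(4.5243)} = -0.351309-0.290007i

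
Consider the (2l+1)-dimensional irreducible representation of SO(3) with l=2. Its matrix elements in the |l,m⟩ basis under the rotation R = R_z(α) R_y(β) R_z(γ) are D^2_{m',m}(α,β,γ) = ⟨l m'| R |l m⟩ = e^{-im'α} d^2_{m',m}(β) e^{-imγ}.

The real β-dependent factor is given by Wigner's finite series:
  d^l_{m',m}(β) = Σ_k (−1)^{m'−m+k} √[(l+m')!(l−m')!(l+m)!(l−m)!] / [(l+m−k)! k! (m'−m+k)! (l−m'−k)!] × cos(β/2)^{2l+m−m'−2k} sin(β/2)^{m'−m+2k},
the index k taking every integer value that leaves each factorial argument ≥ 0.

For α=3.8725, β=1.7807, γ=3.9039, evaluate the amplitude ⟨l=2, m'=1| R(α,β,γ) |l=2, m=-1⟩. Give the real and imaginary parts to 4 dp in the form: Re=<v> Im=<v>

Re=0.3522 Im=0.0111

First d^2_{1,-1}(β=1.7807), then the phase factors e^{-i(1)α} and e^{-i(-1)γ}:
With c≡cos(β/2)=0.629140 and s≡sin(β/2)=0.777292, N=[6·1·1·6]^{1/2}=6.000000
Admissible k: 0..1 (factorial args all ≥0)
  k=0: (−1)^2·6.0000/(2)·0.6291^2·0.7773^2 = +0.717438
  k=1: (−1)^3·6.0000/(6)·0.6291^0·0.7773^4 = -0.365037
d^2_{1,-1}(1.7807) = +0.717438 -0.365037 = +0.352401
Phases: e^{-i·(1)·3.8725}=-0.744569+0.667545i, e^{-i·(-1)·3.9039}=-0.723245-0.690592i ⇒ D=+0.352227+0.011064i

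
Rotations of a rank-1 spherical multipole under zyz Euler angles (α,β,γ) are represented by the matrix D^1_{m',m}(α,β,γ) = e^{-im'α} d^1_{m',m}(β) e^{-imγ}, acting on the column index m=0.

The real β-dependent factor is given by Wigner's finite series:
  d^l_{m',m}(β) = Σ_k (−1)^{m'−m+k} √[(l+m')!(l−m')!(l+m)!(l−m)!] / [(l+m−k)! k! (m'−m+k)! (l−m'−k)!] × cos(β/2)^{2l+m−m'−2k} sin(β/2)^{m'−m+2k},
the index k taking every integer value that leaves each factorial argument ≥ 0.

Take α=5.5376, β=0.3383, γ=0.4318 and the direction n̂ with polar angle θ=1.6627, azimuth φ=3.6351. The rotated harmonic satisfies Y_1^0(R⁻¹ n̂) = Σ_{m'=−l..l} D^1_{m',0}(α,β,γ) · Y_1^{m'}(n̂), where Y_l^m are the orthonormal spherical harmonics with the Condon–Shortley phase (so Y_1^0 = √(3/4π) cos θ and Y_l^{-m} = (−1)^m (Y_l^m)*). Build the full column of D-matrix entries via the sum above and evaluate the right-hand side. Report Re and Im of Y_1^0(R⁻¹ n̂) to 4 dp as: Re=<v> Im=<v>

Need the full column D^1_{m',0} for m'=−1..1 at α=5.5376, β=0.3383, γ=0.4318.
cos(β/2)=0.985728, sin(β/2)=0.168345
d^1_{-1,0}: single k=1 term ⇒ +0.234677;  D = +0.172415-0.159206i
d^1_{0,0}: k∈[0..1] ⇒ +0.971660 -0.028340 = +0.943320;  D = +0.943320+0.000000i
d^1_{1,0}: single k=0 term ⇒ -0.234677;  D = -0.172415-0.159206i
Y_1^{m'}(θ=1.6627,φ=3.6351) and Σ D·Y over m':
  (+0.1724-0.1592i)·(-0.3030+0.1630i)  (+0.9433+0.0000i)·(-0.0448+0.0000i)  (-0.1724-0.1592i)·(+0.3030+0.1630i)
Y_1^0(R⁻¹ n̂) = -0.094885+0.000000i

Re=-0.0949 Im=0.0000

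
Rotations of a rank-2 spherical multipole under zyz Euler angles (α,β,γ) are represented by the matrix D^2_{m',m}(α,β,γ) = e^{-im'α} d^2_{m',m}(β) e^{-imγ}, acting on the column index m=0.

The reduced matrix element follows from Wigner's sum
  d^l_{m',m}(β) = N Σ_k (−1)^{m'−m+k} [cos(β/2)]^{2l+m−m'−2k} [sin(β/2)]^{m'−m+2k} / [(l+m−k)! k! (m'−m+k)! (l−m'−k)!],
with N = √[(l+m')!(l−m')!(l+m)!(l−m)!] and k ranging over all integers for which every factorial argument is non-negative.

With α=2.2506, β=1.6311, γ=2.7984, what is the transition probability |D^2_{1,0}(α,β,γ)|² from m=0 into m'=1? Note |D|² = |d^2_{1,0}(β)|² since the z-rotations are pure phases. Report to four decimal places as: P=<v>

First d^2_{1,0}(β=1.6311), then the phase factors e^{-i(1)α} and e^{-i(0)γ}:
With c≡cos(β/2)=0.685468 and s≡sin(β/2)=0.728103, N=[6·1·2·2]^{1/2}=4.898979
Admissible k: 0..1 (factorial args all ≥0)
  k=0: (−1)^1·4.8990/(2)·0.6855^3·0.7281^1 = -0.574420
  k=1: (−1)^2·4.8990/(2)·0.6855^1·0.7281^3 = +0.648098
d^2_{1,0}(1.6311) = -0.574420 +0.648098 = +0.073678
|D^2_{1,0}|² = |d^2_{1,0}(β)|² = (+0.073678)² = 0.005428 (the z-rotation phases have unit modulus)

P=0.0054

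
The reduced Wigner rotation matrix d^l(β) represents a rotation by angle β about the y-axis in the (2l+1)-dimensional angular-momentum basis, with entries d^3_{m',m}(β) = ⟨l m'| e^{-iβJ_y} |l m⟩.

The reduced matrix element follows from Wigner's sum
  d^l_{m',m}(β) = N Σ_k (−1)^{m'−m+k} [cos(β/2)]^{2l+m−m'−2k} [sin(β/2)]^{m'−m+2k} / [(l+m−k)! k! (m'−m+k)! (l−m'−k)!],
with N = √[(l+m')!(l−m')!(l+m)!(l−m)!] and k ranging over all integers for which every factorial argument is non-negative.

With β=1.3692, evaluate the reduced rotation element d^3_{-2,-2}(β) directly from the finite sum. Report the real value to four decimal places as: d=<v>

d^3_{-2,-2}(β=1.3692) via Wigner's sum:
c=cos(1.3692/2)=0.774672, s=sin(1.3692/2)=0.632363; N=√[1·120·1·120]=120.000000
Admissible k: 0..1 (factorial args all ≥0)
  k=0: (−1)^0·120.0000/(120)·0.7747^6·0.6324^0 = +0.216126
  k=1: (−1)^1·120.0000/(24)·0.7747^4·0.6324^2 = -0.720070
d^3_{-2,-2}(1.3692) = +0.216126 -0.720070 = -0.503944

d=-0.5039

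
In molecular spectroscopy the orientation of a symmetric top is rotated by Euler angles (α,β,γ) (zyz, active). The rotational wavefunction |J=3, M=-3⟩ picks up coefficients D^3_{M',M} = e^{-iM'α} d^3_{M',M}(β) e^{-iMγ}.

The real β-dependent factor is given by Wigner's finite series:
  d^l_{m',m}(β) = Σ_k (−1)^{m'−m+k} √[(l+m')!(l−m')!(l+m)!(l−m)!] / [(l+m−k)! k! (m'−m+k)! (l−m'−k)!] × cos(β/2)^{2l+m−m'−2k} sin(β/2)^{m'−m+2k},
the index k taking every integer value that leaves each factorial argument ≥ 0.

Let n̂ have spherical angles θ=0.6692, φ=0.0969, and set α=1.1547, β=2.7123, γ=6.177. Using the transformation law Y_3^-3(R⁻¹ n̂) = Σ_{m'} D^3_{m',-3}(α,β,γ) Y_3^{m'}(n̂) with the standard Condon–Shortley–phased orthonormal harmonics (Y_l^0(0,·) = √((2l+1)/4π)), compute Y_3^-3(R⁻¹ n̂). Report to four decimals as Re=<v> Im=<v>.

Need the full column D^3_{m',-3} for m'=−3..3 at α=1.1547, β=2.7123, γ=6.177.
cos(β/2)=0.213002, sin(β/2)=0.977052
d^3_{-3,-3}: single k=0 term ⇒ +0.000093;  D = -0.000093-0.000000i
d^3_{-2,-3}: single k=0 term ⇒ -0.001049;  D = +0.000428-0.000958i
d^3_{-1,-3}: single k=0 term ⇒ +0.007611;  D = +0.005102+0.005647i
d^3_{0,-3}: single k=0 term ⇒ -0.040310;  D = -0.038282+0.012625i
d^3_{1,-3}: single k=0 term ⇒ +0.160134;  D = +0.015595-0.159373i
d^3_{2,-3}: single k=0 term ⇒ -0.464566;  D = +0.404620+0.228263i
d^3_{3,-3}: single k=0 term ⇒ +0.869972;  D = -0.697248+0.520285i
Y_3^{m'}(θ=0.6692,φ=0.0969) and Σ D·Y over m':
  (-0.0001-0.0000i)·(+0.0954-0.0286i)  (+0.0004-0.0010i)·(+0.3027-0.0594i)  (+0.0051+0.0056i)·(+0.4142-0.0403i)  (-0.0383+0.0126i)·(+0.0222+0.0000i)  (+0.0156-0.1594i)·(-0.4142-0.0403i)  (+0.4046+0.2283i)·(+0.3027+0.0594i)  (-0.6972+0.5203i)·(-0.0954-0.0286i)
Y_3^-3(R⁻¹ n̂) = +0.178989+0.130878i

Re=0.1790 Im=0.1309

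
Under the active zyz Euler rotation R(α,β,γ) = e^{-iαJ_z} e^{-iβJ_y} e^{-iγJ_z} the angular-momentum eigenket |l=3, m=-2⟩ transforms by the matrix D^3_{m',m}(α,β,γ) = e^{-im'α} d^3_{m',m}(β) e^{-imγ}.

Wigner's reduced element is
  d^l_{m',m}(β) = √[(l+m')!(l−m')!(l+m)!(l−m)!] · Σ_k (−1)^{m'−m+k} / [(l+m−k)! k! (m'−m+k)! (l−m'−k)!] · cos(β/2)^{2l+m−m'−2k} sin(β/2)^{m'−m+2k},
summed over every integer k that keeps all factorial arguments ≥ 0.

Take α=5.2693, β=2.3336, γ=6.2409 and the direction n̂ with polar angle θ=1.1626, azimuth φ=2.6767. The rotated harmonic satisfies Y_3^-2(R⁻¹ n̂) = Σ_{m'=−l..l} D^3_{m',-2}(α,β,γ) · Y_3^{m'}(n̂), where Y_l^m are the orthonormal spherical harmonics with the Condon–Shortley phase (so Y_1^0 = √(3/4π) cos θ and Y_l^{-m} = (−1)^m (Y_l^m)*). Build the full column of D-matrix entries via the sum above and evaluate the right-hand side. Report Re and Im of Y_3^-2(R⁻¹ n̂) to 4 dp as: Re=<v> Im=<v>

Re=0.1234 Im=-0.2202

Need the full column D^3_{m',-2} for m'=−3..3 at α=5.2693, β=2.3336, γ=6.2409.
cos(β/2)=0.393096, sin(β/2)=0.919497
d^3_{-3,-2}: single k=1 term ⇒ +0.021141;  D = -0.021138-0.000325i
d^3_{-2,-2}: k∈[0..1] ⇒ +0.003690 -0.100941 = -0.097251;  D = +0.050129+0.083336i
d^3_{-1,-2}: k∈[0..1] ⇒ -0.027293 +0.298660 = +0.271368;  D = +0.123465-0.241655i
d^3_{0,-2}: k∈[0..1] ⇒ +0.110575 -0.605007 = -0.494432;  D = -0.492665+0.041765i
d^3_{1,-2}: k∈[0..1] ⇒ -0.298660 +0.817055 = +0.518394;  D = +0.310199+0.415343i
d^3_{2,-2}: k∈[0..1] ⇒ +0.552293 -0.604370 = -0.052077;  D = +0.018949-0.048508i
d^3_{3,-2}: single k=0 term ⇒ -0.632888;  D = +0.622146-0.116111i
Y_3^{m'}(θ=1.1626,φ=2.6767) and Σ D·Y over m':
  (-0.0211-0.0003i)·(-0.0565-0.3176i)  (+0.0501+0.0833i)·(+0.2044+0.2739i)  (+0.1235-0.2417i)·(+0.0562+0.0282i)  (-0.4927+0.0418i)·(-0.3277+0.0000i)  (+0.3102+0.4153i)·(-0.0562+0.0282i)  (+0.0189-0.0485i)·(+0.2044-0.2739i)  (+0.6221-0.1161i)·(+0.0565-0.3176i)
Y_3^-2(R⁻¹ n̂) = +0.123422-0.220179i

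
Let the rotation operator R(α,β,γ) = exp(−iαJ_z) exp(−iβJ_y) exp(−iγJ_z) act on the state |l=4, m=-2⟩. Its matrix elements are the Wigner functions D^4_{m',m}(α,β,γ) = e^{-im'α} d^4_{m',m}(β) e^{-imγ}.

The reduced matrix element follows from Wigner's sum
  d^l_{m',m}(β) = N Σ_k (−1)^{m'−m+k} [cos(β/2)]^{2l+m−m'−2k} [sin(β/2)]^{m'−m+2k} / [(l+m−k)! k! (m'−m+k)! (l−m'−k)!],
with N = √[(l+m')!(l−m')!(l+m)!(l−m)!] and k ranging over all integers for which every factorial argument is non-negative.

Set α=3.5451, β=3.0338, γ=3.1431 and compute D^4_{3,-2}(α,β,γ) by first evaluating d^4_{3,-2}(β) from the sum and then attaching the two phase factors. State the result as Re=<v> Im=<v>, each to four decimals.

Re=-0.0703 Im=0.1849

Split into d^4_{3,-2}(β=3.0338) × two z-phases.
Half-angle: c=0.053870, s=0.998548. N=√(5040·1·2·720)=2693.993318
k: max(0,(-2)−(3))=0 … min(4+(-2),4−(3))=1
  k=0: (−1)^5·2693.9933/(240)·0.0539^3·0.9985^5 = -0.001742
  k=1: (−1)^6·2693.9933/(720)·0.0539^1·0.9985^7 = +0.199524
d^4_{3,-2}(3.0338) = -0.001742 +0.199524 = +0.197782
D = (-0.352531+0.935800i)·(+0.197782)·(+0.999995+0.003015i) = -0.070282+0.184873i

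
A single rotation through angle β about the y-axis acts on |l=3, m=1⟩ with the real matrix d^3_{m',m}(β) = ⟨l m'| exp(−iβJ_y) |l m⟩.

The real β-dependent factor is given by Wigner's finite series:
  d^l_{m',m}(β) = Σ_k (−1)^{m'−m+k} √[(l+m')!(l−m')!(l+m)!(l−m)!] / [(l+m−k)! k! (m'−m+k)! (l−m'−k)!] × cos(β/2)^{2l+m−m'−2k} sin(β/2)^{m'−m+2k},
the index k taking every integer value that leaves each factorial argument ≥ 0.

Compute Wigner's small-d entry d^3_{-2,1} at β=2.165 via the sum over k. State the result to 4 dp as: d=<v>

d^3_{-2,1}(β=2.165) via Wigner's sum:
With c≡cos(β/2)=0.469122 and s≡sin(β/2)=0.883133, N=[1·120·24·2]^{1/2}=75.894664
k: max(0,(1)−(-2))=3 … min(3+(1),3−(-2))=4
  k=3: (−1)^0·75.8947/(12)·0.4691^3·0.8831^3 = +0.449745
  k=4: (−1)^1·75.8947/(24)·0.4691^1·0.8831^5 = -0.796925
d^3_{-2,1}(2.165) = +0.449745 -0.796925 = -0.347180

d=-0.3472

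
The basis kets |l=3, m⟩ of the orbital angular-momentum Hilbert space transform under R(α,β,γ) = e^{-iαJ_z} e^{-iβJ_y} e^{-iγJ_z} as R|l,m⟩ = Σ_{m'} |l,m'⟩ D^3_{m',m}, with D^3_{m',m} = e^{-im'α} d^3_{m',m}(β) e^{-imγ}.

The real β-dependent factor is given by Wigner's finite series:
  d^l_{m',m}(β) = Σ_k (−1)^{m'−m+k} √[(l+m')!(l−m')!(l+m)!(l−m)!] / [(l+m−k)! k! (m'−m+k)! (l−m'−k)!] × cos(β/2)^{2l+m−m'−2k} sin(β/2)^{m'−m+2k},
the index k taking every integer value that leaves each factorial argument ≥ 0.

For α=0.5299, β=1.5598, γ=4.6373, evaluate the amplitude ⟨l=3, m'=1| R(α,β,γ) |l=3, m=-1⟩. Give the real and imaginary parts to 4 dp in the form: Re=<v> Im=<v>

D^3_{1,-1}(0.5299,1.5598,4.6373) = e^{-i·1·0.5299}·d^3_{1,-1}(1.5598)·e^{-i·-1·4.6373}. Compute d first:
With c≡cos(β/2)=0.710984 and s≡sin(β/2)=0.703208, N=[24·2·2·24]^{1/2}=48.000000
Admissible k: 0..2 (factorial args all ≥0)
  k=0: (−1)^2·48.0000/(8)·0.7110^4·0.7032^2 = +0.758155
  k=1: (−1)^3·48.0000/(6)·0.7110^2·0.7032^4 = -0.988884
  k=2: (−1)^4·48.0000/(48)·0.7110^0·0.7032^6 = +0.120922
d^3_{1,-1}(1.5598) = +0.758155 -0.988884 +0.120922 = -0.109807
D = (+0.862858-0.505447i)·(-0.109807)·(-0.075018-0.997182i) = +0.062453+0.090317i

Re=0.0625 Im=0.0903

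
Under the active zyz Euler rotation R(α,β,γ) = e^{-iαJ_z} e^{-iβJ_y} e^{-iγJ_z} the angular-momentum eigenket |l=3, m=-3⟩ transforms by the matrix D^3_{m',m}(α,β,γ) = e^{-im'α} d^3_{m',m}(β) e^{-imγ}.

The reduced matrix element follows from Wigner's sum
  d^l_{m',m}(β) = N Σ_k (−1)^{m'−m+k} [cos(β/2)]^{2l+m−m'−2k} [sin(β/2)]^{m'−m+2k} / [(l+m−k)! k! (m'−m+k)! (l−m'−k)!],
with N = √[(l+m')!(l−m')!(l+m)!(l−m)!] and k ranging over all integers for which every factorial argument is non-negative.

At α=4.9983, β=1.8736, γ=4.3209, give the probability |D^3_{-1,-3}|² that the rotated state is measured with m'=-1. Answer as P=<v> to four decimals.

P=0.0958

Split into d^3_{-1,-3}(β=1.8736) × two z-phases.
With c≡cos(β/2)=0.592369 and s≡sin(β/2)=0.805667, N=[2·24·1·720]^{1/2}=185.903201
The bounds max(0,m−m')=0 and min(l+m,l−m')=0 give 1 term
  k=0: (−1)^2·185.9032/(48)·0.5924^4·0.8057^2 = +0.309547
d^3_{-1,-3}(1.8736) = +0.309547
|D^3_{-1,-3}|² = |d^3_{-1,-3}(β)|² = (+0.309547)² = 0.095819 (the z-rotation phases have unit modulus)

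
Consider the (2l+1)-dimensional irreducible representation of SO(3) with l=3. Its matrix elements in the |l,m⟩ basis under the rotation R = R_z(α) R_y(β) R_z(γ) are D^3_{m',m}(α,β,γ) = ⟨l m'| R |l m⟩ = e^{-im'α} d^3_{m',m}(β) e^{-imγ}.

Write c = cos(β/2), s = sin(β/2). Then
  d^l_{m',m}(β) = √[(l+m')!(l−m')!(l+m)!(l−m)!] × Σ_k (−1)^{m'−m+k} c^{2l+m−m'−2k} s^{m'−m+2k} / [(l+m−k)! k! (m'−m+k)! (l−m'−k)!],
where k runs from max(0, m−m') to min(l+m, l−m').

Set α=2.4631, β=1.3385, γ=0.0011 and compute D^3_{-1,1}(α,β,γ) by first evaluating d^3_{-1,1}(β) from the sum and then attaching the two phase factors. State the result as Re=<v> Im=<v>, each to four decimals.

Re=-0.1570 Im=0.1268

Split into d^3_{-1,1}(β=1.3385) × two z-phases.
Half-angle: c=0.784287, s=0.620398. N=√(2·24·24·2)=48.000000
k∈{2,3,4} keeps every argument non-negative
  k=2: (−1)^0·48.0000/(8)·0.7843^4·0.6204^2 = +0.873761
  k=3: (−1)^1·48.0000/(6)·0.7843^2·0.6204^4 = -0.728990
  k=4: (−1)^2·48.0000/(48)·0.7843^0·0.6204^6 = +0.057019
d^3_{-1,1}(1.3385) = +0.873761 -0.728990 +0.057019 = +0.201790
Attach z-rotation phases: D = e^{-i(-1)(2.4631)}·(+0.201790)·e^{-i(1)(0.0011)} = -0.156958+0.126820i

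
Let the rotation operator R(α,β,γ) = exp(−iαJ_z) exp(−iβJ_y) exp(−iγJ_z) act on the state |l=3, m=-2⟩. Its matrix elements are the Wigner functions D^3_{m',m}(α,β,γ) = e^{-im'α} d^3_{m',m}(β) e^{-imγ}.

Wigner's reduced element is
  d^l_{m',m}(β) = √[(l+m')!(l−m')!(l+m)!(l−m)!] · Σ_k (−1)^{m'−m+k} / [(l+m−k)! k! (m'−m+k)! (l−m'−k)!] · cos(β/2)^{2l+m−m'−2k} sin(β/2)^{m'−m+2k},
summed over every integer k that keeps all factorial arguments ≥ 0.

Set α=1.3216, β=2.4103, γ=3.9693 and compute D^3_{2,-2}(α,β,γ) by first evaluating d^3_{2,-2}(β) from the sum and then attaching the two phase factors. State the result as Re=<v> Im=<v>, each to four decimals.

Split into d^3_{2,-2}(β=2.4103) × two z-phases.
c=cos(2.4103/2)=0.357553, s=sin(2.4103/2)=0.933893; N=√[120·1·1·120]=120.000000
Admissible k: 0..1 (factorial args all ≥0)
  k=0: (−1)^4·120.0000/(24)·0.3576^2·0.9339^4 = +0.486227
  k=1: (−1)^5·120.0000/(120)·0.3576^0·0.9339^6 = -0.663410
d^3_{2,-2}(2.4103) = +0.486227 -0.663410 = -0.177184
Phases: e^{-i·(2)·1.3216}=-0.878352-0.478014i, e^{-i·(-2)·3.9693}=-0.084517+0.996422i ⇒ D=-0.097547+0.147914i

Re=-0.0975 Im=0.1479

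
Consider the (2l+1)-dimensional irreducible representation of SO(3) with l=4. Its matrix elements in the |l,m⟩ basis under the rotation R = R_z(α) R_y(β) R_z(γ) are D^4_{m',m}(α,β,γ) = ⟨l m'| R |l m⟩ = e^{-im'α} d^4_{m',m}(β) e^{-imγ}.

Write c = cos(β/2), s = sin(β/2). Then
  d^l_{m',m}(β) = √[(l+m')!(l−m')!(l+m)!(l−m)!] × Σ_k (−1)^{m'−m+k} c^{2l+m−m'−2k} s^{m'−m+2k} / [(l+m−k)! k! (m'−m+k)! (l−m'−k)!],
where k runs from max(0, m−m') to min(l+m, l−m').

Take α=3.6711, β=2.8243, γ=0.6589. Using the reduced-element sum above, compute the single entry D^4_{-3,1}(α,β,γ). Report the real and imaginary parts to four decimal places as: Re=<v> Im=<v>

D^4_{-3,1}(3.6711,2.8243,0.6589) = e^{-i·-3·3.6711}·d^4_{-3,1}(2.8243)·e^{-i·1·0.6589}. Compute d first:
Half-angle: c=0.157982, s=0.987442. N=√(1·5040·120·6)=1904.940944
Admissible k: 4..5 (factorial args all ≥0)
  k=4: (−1)^0·1904.9409/(144)·0.1580^4·0.9874^4 = +0.007834
  k=5: (−1)^1·1904.9409/(240)·0.1580^2·0.9874^6 = -0.183634
d^4_{-3,1}(2.8243) = +0.007834 -0.183634 = -0.175800
D = (+0.017725-0.999843i)·(-0.175800)·(+0.790666-0.612247i) = +0.105152+0.140885i

Re=0.1052 Im=0.1409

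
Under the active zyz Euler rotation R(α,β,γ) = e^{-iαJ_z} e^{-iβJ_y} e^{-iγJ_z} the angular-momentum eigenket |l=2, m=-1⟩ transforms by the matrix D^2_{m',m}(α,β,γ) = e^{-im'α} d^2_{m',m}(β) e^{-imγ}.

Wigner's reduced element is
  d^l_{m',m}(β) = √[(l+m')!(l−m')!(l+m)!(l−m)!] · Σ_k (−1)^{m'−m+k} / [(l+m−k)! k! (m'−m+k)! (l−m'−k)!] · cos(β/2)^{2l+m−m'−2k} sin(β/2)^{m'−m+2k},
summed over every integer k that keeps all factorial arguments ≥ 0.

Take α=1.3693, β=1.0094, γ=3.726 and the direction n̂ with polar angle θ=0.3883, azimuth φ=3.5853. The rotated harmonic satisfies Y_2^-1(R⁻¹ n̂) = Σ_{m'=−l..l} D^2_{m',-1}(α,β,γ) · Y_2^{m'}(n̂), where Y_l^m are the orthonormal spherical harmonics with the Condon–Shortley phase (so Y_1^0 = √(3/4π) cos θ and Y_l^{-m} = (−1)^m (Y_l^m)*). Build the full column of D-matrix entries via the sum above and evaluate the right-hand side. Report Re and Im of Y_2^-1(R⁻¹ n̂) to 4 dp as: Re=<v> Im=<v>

Need the full column D^2_{m',-1} for m'=−2..2 at α=1.3693, β=1.0094, γ=3.726.
cos(β/2)=0.875320, sin(β/2)=0.483545
d^2_{-2,-1}: single k=1 term ⇒ +0.648585;  D = +0.637941+0.117018i
d^2_{-1,-1}: k∈[0..1] ⇒ +0.587038 -0.537438 = +0.049601;  D = +0.018532-0.046009i
d^2_{0,-1}: k∈[0..1] ⇒ -0.794351 +0.242411 = -0.551940;  D = +0.460339+0.304508i
d^2_{1,-1}: k∈[0..1] ⇒ +0.537438 -0.054670 = +0.482768;  D = -0.341541+0.341196i
d^2_{2,-1}: single k=0 term ⇒ -0.197928;  D = -0.109031-0.165190i
Y_2^{m'}(θ=0.3883,φ=3.5853) and Σ D·Y over m':
  (+0.6379+0.1170i)·(+0.0350-0.0429i)  (+0.0185-0.0460i)·(-0.2445+0.1162i)  (+0.4603+0.3045i)·(+0.4951+0.0000i)  (-0.3415+0.3412i)·(+0.2445+0.1162i)  (-0.1090-0.1652i)·(+0.0350+0.0429i)
Y_2^-1(R⁻¹ n̂) = +0.136199+0.174154i

Re=0.1362 Im=0.1742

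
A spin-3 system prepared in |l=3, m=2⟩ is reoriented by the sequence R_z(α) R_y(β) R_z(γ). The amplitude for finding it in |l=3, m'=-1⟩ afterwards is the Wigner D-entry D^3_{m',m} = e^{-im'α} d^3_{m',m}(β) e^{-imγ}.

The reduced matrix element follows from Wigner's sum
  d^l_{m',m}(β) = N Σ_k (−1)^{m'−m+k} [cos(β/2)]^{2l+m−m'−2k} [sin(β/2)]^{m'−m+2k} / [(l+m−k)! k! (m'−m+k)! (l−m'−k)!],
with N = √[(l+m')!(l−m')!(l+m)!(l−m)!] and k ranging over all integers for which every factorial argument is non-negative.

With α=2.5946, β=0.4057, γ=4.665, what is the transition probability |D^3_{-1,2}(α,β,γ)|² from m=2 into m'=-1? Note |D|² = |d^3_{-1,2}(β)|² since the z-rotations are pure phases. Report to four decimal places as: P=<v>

Split into d^3_{-1,2}(β=0.4057) × two z-phases.
Half-angle: c=0.979496, s=0.201462. N=√(2·24·120·1)=75.894664
k∈{3,4} keeps every argument non-negative
  k=3: (−1)^0·75.8947/(12)·0.9795^3·0.2015^3 = +0.048598
  k=4: (−1)^1·75.8947/(24)·0.9795^1·0.2015^5 = -0.001028
d^3_{-1,2}(0.4057) = +0.048598 -0.001028 = +0.047570
|D^3_{-1,2}|² = |d^3_{-1,2}(β)|² = (+0.047570)² = 0.002263 (the z-rotation phases have unit modulus)

P=0.0023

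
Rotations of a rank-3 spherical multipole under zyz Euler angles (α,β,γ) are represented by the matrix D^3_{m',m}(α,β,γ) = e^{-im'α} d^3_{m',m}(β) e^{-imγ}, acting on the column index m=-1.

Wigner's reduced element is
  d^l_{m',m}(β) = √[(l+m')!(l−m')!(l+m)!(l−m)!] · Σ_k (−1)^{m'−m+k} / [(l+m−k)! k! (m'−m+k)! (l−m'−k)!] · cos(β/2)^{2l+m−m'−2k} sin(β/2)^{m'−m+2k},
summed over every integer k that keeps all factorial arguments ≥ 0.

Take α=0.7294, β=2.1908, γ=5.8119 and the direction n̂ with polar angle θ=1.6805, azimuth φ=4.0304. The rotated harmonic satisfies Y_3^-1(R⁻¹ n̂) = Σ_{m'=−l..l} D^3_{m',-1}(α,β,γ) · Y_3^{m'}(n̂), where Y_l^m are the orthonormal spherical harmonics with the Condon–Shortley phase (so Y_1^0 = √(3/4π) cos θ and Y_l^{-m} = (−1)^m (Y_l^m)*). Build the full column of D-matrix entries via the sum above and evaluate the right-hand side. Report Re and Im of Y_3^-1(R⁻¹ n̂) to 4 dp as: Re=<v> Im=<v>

Re=0.3625 Im=-0.0873

Need the full column D^3_{m',-1} for m'=−3..3 at α=0.7294, β=2.1908, γ=5.8119.
cos(β/2)=0.457691, sin(β/2)=0.889111
d^3_{-3,-1}: single k=2 term ⇒ +0.134353;  D = -0.019562+0.132921i
d^3_{-2,-1}: k∈[1..2] ⇒ +0.056470 -0.426202 = -0.369732;  D = -0.203636-0.308600i
d^3_{-1,-1}: k∈[0..2] ⇒ +0.009192 -0.277518 +0.785453 = +0.517128;  D = +0.499997+0.132001i
d^3_{0,-1}: k∈[0..2] ⇒ -0.061860 +0.700321 -0.880935 = -0.242474;  D = -0.216040+0.110091i
d^3_{1,-1}: k∈[0..2] ⇒ +0.208139 -1.047271 +0.494012 = -0.345121;  D = -0.124837+0.321752i
d^3_{2,-1}: k∈[0..1] ⇒ -0.426202 +0.804180 = +0.377978;  D = -0.132900-0.353843i
d^3_{3,-1}: single k=0 term ⇒ +0.507008;  D = -0.449219-0.235073i
Y_3^{m'}(θ=1.6805,φ=4.0304) and Σ D·Y over m':
  (-0.0196+0.1329i)·(+0.3644+0.1875i)  (-0.2036-0.3086i)·(+0.0227+0.1082i)  (+0.5000+0.1320i)·(+0.1904-0.2344i)  (-0.2160+0.1101i)·(+0.1201+0.0000i)  (-0.1248+0.3218i)·(-0.1904-0.2344i)  (-0.1329-0.3538i)·(+0.0227-0.1082i)  (-0.4492-0.2351i)·(-0.3644+0.1875i)
Y_3^-1(R⁻¹ n̂) = +0.362524-0.087334i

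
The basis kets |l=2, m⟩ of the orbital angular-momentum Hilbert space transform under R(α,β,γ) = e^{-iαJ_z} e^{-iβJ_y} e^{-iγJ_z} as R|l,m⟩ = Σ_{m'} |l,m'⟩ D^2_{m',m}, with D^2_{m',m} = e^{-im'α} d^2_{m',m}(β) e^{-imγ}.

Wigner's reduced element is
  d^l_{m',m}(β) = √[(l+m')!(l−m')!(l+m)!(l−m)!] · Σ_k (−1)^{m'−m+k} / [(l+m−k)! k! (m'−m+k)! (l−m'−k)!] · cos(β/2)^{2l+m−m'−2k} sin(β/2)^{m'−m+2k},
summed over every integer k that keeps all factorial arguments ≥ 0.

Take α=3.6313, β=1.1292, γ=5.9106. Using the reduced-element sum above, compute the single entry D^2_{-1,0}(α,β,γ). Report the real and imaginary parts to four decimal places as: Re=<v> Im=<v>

Re=-0.4176 Im=-0.2226

D^2_{-1,0}(3.6313,1.1292,5.9106) = e^{-i·-1·3.6313}·d^2_{-1,0}(1.1292)·e^{-i·0·5.9106}. Compute d first:
c=cos(1.1292/2)=0.844803, s=sin(1.1292/2)=0.535078; N=√[1·6·2·2]=4.898979
The bounds max(0,m−m')=1 and min(l+m,l−m')=2 give 2 terms
  k=1: (−1)^0·4.8990/(2)·0.8448^3·0.5351^1 = +0.790239
  k=2: (−1)^1·4.8990/(2)·0.8448^1·0.5351^3 = -0.317017
d^2_{-1,0}(1.1292) = +0.790239 -0.317017 = +0.473223
D = (-0.882471-0.470368i)·(+0.473223)·(+1.000000+0.000000i) = -0.417605-0.222589i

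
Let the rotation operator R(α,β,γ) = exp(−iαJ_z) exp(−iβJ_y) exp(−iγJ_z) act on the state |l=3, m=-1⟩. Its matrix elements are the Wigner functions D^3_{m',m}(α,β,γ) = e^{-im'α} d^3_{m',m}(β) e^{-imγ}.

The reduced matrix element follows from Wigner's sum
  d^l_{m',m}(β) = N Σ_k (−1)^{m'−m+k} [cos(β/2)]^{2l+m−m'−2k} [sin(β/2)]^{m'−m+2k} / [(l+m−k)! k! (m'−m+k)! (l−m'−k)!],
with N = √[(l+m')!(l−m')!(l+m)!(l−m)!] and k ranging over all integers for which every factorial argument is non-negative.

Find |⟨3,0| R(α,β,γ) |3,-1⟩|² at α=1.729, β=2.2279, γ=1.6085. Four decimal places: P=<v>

First d^3_{0,-1}(β=2.2279), then the phase factors e^{-i(0)α} and e^{-i(-1)γ}:
c=cos(2.2279/2)=0.441120, s=sin(2.2279/2)=0.897448; N=√[6·6·2·24]=41.569219
Admissible k: 0..2 (factorial args all ≥0)
  k=0: (−1)^1·41.5692/(12)·0.4411^5·0.8974^1 = -0.051926
  k=1: (−1)^2·41.5692/(4)·0.4411^3·0.8974^3 = +0.644778
  k=2: (−1)^3·41.5692/(12)·0.4411^1·0.8974^5 = -0.889599
d^3_{0,-1}(2.2279) = -0.051926 +0.644778 -0.889599 = -0.296746
|D^3_{0,-1}|² = |d^3_{0,-1}(β)|² = (-0.296746)² = 0.088058 (the z-rotation phases have unit modulus)

P=0.0881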